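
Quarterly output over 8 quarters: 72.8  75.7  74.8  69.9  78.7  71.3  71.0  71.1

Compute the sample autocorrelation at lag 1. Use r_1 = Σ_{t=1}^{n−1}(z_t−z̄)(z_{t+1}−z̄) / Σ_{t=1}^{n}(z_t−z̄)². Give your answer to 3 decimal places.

Mean z̄ = (72.8 + 75.7 + 74.8 + 69.9 + 78.7 + 71.3 + 71.0 + 71.1)/8 = 73.1625
Deviations from mean: -0.3625, 2.5375, 1.6375, -3.2625, 5.5375, -1.8625, -2.1625, -2.0625
Σ(z_t−z̄)(z_{t+1}−z̄) = (-0.9198) + (4.1552) + (-5.3423) + (-18.0661) + (-10.3136) + (4.0277) + (4.4602) = -21.9989
Denominator Σ(z_t−z̄)² = 62.9588
r_1 = -21.9989 / 62.9588 = -0.349

-0.349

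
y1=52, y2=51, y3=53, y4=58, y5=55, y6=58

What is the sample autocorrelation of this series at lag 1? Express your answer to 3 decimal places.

Mean ȳ = (52 + 51 + 53 + 58 + 55 + 58)/6 = 54.5000
Deviations from mean: -2.5000, -3.5000, -1.5000, 3.5000, 0.5000, 3.5000
Numerator Σ_{t=1}^{5}(y_t−ȳ)(y_{t+1}−ȳ) = 12.2500
Denominator Σ(y_t−ȳ)² = 45.5000
r_1 = 12.2500 / 45.5000 = 0.269

0.269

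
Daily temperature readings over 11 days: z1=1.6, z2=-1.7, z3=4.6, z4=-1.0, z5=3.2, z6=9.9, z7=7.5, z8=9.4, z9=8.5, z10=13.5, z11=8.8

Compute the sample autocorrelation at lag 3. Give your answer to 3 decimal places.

0.242

Mean z̄ = (1.6 − 1.7 + 4.6 − 1.0 + 3.2 + 9.9 + 7.5 + 9.4 + 8.5 + 13.5 + 8.8)/11 = 5.8455
Numerator Σ_{t=1}^{8}(z_t−z̄)(z_{t+3}−z̄) = 57.1738
Denominator Σ(z_t−z̄)² = 236.5473
r_3 = 57.1738 / 236.5473 = 0.242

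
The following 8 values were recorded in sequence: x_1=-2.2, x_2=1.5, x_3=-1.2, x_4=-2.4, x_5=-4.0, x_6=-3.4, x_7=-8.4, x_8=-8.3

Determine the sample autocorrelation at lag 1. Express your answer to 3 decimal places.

Mean x̄ = (-2.2 + 1.5 − 1.2 − 2.4 − 4.0 − 3.4 − 8.4 − 8.3)/8 = -3.5500
Σ(x_t−x̄)(x_{t+1}−x̄) = (6.8175) + (11.8675) + (2.7025) + (-0.5175) + (-0.0675) + (-0.7275) + (23.0375) = 43.1125
Denominator Σ(x_t−x̄)² = 80.4800
r_1 = 43.1125 / 80.4800 = 0.536

0.536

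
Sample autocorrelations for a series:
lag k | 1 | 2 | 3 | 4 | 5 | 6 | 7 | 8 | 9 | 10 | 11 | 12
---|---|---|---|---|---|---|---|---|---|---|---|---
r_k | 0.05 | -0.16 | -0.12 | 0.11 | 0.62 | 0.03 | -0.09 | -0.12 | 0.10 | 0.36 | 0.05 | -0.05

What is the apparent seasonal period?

5

The largest autocorrelation is r_5 = 0.62, with a weaker echo at lag 10 (0.36); the remaining lags stay at or below 0.11.
The dominant spike at lag 5 indicates a seasonal period of 5.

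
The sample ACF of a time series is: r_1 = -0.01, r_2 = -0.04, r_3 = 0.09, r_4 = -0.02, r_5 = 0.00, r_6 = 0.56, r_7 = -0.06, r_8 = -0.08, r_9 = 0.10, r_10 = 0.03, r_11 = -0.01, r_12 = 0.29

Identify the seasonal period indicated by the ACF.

6

The largest autocorrelation is r_6 = 0.56, with a weaker echo at lag 12 (0.29); the remaining lags stay at or below 0.10.
The dominant spike at lag 6 indicates a seasonal period of 6.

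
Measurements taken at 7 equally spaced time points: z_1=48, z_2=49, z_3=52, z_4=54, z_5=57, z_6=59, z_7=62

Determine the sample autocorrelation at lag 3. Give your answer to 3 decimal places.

Mean z̄ = (48 + 49 + 52 + 54 + 57 + 59 + 62)/7 = 54.4286
Deviations from mean: -6.4286, -5.4286, -2.4286, -0.4286, 2.5714, 4.5714, 7.5714
Σ(z_t−z̄)(z_{t+3}−z̄) = (2.7551) + (-13.9592) + (-11.1020) + (-3.2449) = -25.5510
Denominator Σ(z_t−z̄)² = 161.7143
r_3 = -25.5510 / 161.7143 = -0.158

-0.158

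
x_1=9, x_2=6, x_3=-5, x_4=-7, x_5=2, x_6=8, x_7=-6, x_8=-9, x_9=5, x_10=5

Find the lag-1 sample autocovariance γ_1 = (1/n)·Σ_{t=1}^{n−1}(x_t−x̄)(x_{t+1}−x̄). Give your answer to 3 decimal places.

5.116

Mean x̄ = (9 + 6 − 5 − 7 + 2 + 8 − 6 − 9 + 5 + 5)/10 = 0.8000
Σ_{t=1}^{9}(x_t−x̄)(x_{t+1}−x̄) = 51.1600
γ_1 = 51.1600 / 10 = 5.116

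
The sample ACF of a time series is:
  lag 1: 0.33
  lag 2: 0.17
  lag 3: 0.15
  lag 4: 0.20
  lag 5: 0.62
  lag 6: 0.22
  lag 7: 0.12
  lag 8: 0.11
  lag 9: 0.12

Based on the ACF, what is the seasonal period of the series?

5

The largest autocorrelation is r_5 = 0.62; the remaining lags stay at or below 0.33. The elevated value at lag 1 (0.33), dropping to 0.17 at lag 2, reflects decaying short-term dependence rather than seasonality.
The dominant spike at lag 5 indicates a seasonal period of 5.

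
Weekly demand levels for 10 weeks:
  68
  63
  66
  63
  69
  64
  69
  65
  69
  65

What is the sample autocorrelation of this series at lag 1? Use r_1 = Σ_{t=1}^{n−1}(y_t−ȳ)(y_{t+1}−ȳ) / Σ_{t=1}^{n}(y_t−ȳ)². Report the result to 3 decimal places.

-0.656

Mean ȳ = (68 + 63 + 66 + 63 + 69 + 64 + 69 + 65 + 69 + 65)/10 = 66.1000
Numerator Σ_{t=1}^{9}(y_t−ȳ)(y_{t+1}−ȳ) = -36.0100
Denominator Σ(y_t−ȳ)² = 54.9000
r_1 = -36.0100 / 54.9000 = -0.656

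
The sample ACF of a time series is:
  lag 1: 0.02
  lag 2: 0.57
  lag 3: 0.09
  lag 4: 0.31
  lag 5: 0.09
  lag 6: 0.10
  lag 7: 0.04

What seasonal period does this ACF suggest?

2

The largest autocorrelation is r_2 = 0.57, with a weaker echo at lag 4 (0.31); the remaining lags stay at or below 0.10.
The dominant spike at lag 2 indicates a seasonal period of 2.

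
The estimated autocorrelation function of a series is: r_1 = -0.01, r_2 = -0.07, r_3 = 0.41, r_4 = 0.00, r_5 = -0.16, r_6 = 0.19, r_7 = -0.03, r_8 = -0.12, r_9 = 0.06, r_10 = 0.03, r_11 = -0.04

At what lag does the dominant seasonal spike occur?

The largest autocorrelation is r_3 = 0.41, with a weaker echo at lag 6 (0.19); the remaining lags stay at or below 0.06.
The dominant spike at lag 3 indicates a seasonal period of 3.

3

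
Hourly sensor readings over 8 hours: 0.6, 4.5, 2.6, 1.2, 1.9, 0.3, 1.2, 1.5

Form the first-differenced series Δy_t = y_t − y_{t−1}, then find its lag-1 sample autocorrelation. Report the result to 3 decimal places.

First differences Δy: 3.9, -1.9, -1.4, 0.7, -1.6, 0.9, 0.3
Mean of differences = 0.1286
Numerator Σ(Δy_t−Δȳ)(Δy_{t+1}−Δȳ) = -7.6122
Denominator Σ(Δy_t−Δȳ)² = 24.6143
r_1(Δy) = -7.6122 / 24.6143 = -0.309

-0.309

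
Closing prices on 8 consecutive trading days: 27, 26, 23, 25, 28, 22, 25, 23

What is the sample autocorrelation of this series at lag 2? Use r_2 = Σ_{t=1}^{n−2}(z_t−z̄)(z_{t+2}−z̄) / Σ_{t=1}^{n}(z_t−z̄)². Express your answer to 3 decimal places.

Mean z̄ = (27 + 26 + 23 + 25 + 28 + 22 + 25 + 23)/8 = 24.8750
Deviations from mean: 2.1250, 1.1250, -1.8750, 0.1250, 3.1250, -2.8750, 0.1250, -1.8750
Σ(z_t−z̄)(z_{t+2}−z̄) = (-3.9844) + (0.1406) + (-5.8594) + (-0.3594) + (0.3906) + (5.3906) = -4.2813
Denominator Σ(z_t−z̄)² = 30.8750
r_2 = -4.2813 / 30.8750 = -0.139

-0.139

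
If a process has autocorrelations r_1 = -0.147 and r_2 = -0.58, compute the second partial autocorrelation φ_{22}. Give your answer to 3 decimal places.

-0.615

φ_{22} = (r_2 − r_1²) / (1 − r_1²)
r_1² = (-0.147)² = 0.021609
Numerator = -0.58 − 0.0216 = -0.6016; denominator = 1 − 0.0216 = 0.9784
φ_{22} = -0.6016 / 0.9784 = -0.615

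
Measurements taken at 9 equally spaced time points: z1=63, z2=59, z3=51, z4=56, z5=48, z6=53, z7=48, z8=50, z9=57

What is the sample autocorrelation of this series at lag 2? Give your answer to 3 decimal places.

Mean z̄ = (63 + 59 + 51 + 56 + 48 + 53 + 48 + 50 + 57)/9 = 53.8889
Σ(z_t−z̄)(z_{t+2}−z̄) = (-26.3210) + (10.7901) + (17.0123) + (-1.8765) + (34.6790) + (3.4568) + (-18.3210) = 19.4198
Denominator Σ(z_t−z̄)² = 216.8889
r_2 = 19.4198 / 216.8889 = 0.090

0.090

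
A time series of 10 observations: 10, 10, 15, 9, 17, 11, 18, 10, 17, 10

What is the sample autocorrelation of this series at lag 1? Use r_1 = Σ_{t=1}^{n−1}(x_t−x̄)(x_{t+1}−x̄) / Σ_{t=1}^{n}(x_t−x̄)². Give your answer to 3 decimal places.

Mean x̄ = (10 + 10 + 15 + 9 + 17 + 11 + 18 + 10 + 17 + 10)/10 = 12.7000
Numerator Σ_{t=1}^{9}(x_t−x̄)(x_{t+1}−x̄) = -77.1900
Denominator Σ(x_t−x̄)² = 116.1000
r_1 = -77.1900 / 116.1000 = -0.665

-0.665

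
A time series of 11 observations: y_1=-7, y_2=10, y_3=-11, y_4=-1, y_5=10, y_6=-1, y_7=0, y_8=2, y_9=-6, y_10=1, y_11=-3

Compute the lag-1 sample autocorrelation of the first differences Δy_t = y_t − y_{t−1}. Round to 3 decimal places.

-0.568

First differences Δy: 17, -21, 10, 11, -11, 1, 2, -8, 7, -4
Mean of differences = 0.4000
Numerator Σ(Δy_t−Δȳ)(Δy_{t+1}−Δȳ) = -683.5600
Denominator Σ(Δy_t−Δȳ)² = 1204.4000
r_1(Δy) = -683.5600 / 1204.4000 = -0.568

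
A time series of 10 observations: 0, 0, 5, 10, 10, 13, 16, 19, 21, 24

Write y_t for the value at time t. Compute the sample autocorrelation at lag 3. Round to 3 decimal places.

0.120

Mean ȳ = (0 + 0 + 5 + 10 + 10 + 13 + 16 + 19 + 21 + 24)/10 = 11.8000
Σ(y_t−ȳ)(y_{t+3}−ȳ) = (21.2400) + (21.2400) + (-8.1600) + (-7.5600) + (-12.9600) + (11.0400) + (51.2400) = 76.0800
Denominator Σ(y_t−ȳ)² = 635.6000
r_3 = 76.0800 / 635.6000 = 0.120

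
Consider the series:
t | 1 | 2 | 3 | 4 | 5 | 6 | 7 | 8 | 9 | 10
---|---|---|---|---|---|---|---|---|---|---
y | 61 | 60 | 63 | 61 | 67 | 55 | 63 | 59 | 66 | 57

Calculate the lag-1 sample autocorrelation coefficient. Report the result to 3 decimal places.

-0.679

Mean ȳ = (61 + 60 + 63 + 61 + 67 + 55 + 63 + 59 + 66 + 57)/10 = 61.2000
Numerator Σ_{t=1}^{9}(y_t−ȳ)(y_{t+1}−ȳ) = -85.2400
Denominator Σ(y_t−ȳ)² = 125.6000
r_1 = -85.2400 / 125.6000 = -0.679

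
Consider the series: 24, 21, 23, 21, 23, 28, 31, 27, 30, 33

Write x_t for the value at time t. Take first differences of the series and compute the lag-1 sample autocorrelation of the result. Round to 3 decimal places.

-0.175

First differences Δx: -3, 2, -2, 2, 5, 3, -4, 3, 3
Mean of differences = 1.0000
Numerator Σ(Δx_t−Δx̄)(Δx_{t+1}−Δx̄) = -14.0000
Denominator Σ(Δx_t−Δx̄)² = 80.0000
r_1(Δx) = -14.0000 / 80.0000 = -0.175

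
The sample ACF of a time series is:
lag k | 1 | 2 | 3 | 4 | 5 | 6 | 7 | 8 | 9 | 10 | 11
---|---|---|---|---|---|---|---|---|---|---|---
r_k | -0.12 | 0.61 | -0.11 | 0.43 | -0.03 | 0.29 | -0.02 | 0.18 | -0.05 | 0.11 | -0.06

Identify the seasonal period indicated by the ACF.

2

The largest autocorrelation is r_2 = 0.61, with weaker echoes at lags 4 (0.43), 6 (0.29) and 8 (0.18); the remaining lags stay at or below 0.11.
The dominant spike at lag 2 indicates a seasonal period of 2.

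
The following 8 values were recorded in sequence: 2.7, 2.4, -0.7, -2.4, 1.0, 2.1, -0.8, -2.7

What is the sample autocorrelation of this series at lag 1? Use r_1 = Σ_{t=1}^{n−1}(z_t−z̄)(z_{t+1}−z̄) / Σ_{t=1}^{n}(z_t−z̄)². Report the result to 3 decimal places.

0.195

Mean z̄ = (2.7 + 2.4 − 0.7 − 2.4 + 1.0 + 2.1 − 0.8 − 2.7)/8 = 0.2000
Deviations from mean: 2.5000, 2.2000, -0.9000, -2.6000, 0.8000, 1.9000, -1.0000, -2.9000
Σ(z_t−z̄)(z_{t+1}−z̄) = (5.5000) + (-1.9800) + (2.3400) + (-2.0800) + (1.5200) + (-1.9000) + (2.9000) = 6.3000
Denominator Σ(z_t−z̄)² = 32.3200
r_1 = 6.3000 / 32.3200 = 0.195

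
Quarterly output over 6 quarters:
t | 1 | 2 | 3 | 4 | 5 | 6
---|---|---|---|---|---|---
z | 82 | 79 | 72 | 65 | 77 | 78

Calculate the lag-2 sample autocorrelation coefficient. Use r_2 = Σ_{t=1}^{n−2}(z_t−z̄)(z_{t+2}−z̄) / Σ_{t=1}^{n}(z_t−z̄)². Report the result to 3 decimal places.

-0.491

Mean z̄ = (82 + 79 + 72 + 65 + 77 + 78)/6 = 75.5000
Σ(z_t−z̄)(z_{t+2}−z̄) = (-22.7500) + (-36.7500) + (-5.2500) + (-26.2500) = -91.0000
Denominator Σ(z_t−z̄)² = 185.5000
r_2 = -91.0000 / 185.5000 = -0.491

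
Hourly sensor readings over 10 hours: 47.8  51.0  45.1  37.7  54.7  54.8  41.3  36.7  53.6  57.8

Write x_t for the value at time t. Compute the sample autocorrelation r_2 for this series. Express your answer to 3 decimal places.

Mean x̄ = (47.8 + 51.0 + 45.1 + 37.7 + 54.7 + 54.8 + 41.3 + 36.7 + 53.6 + 57.8)/10 = 48.0500
Numerator Σ_{t=1}^{8}(x_t−x̄)(x_{t+2}−x̄) = -388.9000
Denominator Σ(x_t−x̄)² = 514.6250
r_2 = -388.9000 / 514.6250 = -0.756

-0.756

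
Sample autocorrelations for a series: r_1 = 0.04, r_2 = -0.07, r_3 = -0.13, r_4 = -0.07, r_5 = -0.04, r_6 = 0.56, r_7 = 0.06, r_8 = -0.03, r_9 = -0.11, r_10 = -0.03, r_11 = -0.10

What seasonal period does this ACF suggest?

The largest autocorrelation is r_6 = 0.56; the remaining lags stay at or below 0.06.
The dominant spike at lag 6 indicates a seasonal period of 6.

6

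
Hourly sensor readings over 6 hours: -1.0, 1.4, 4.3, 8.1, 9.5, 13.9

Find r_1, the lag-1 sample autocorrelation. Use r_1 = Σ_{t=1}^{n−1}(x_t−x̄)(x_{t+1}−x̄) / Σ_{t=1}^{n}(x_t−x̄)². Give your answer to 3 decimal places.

0.470

Mean x̄ = (-1.0 + 1.4 + 4.3 + 8.1 + 9.5 + 13.9)/6 = 6.0333
Deviations from mean: -7.0333, -4.6333, -1.7333, 2.0667, 3.4667, 7.8667
Numerator Σ_{t=1}^{5}(x_t−x̄)(x_{t+1}−x̄) = 71.4722
Denominator Σ(x_t−x̄)² = 152.1133
r_1 = 71.4722 / 152.1133 = 0.470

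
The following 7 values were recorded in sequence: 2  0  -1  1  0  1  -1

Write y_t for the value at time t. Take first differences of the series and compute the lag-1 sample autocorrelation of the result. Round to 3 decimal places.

-0.352

First differences Δy: -2, -1, 2, -1, 1, -2
Mean of differences = -0.5000
Numerator Σ(Δy_t−Δȳ)(Δy_{t+1}−Δȳ) = -4.7500
Denominator Σ(Δy_t−Δȳ)² = 13.5000
r_1(Δy) = -4.7500 / 13.5000 = -0.352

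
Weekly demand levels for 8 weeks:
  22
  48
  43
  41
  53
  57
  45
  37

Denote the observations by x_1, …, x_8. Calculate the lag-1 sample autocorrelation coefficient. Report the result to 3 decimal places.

0.029

Mean x̄ = (22 + 48 + 43 + 41 + 53 + 57 + 45 + 37)/8 = 43.2500
Deviations from mean: -21.2500, 4.7500, -0.2500, -2.2500, 9.7500, 13.7500, 1.7500, -6.2500
Σ(x_t−x̄)(x_{t+1}−x̄) = (-100.9375) + (-1.1875) + (0.5625) + (-21.9375) + (134.0625) + (24.0625) + (-10.9375) = 23.6875
Denominator Σ(x_t−x̄)² = 805.5000
r_1 = 23.6875 / 805.5000 = 0.029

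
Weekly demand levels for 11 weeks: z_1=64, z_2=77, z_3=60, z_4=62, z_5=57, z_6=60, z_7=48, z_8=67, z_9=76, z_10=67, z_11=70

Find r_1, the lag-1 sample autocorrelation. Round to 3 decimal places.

Mean z̄ = (64 + 77 + 60 + 62 + 57 + 60 + 48 + 67 + 76 + 67 + 70)/11 = 64.3636
Numerator Σ_{t=1}^{10}(z_t−z̄)(z_{t+1}−z̄) = 104.5950
Denominator Σ(z_t−z̄)² = 706.5455
r_1 = 104.5950 / 706.5455 = 0.148

0.148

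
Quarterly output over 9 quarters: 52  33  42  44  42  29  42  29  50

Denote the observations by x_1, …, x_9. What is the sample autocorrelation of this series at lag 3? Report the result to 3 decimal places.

Mean x̄ = (52 + 33 + 42 + 44 + 42 + 29 + 42 + 29 + 50)/9 = 40.3333
Numerator Σ_{t=1}^{6}(x_t−x̄)(x_{t+3}−x̄) = -110.6667
Denominator Σ(x_t−x̄)² = 562.0000
r_3 = -110.6667 / 562.0000 = -0.197

-0.197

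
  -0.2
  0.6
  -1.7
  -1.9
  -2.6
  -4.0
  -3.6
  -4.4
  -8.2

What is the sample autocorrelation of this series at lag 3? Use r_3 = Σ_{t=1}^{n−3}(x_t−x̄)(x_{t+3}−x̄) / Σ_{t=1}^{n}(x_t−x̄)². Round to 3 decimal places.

Mean x̄ = (-0.2 + 0.6 − 1.7 − 1.9 − 2.6 − 4.0 − 3.6 − 4.4 − 8.2)/9 = -2.8889
Σ(x_t−x̄)(x_{t+3}−x̄) = (2.6590) + (1.0079) + (-1.3210) + (-0.7032) + (-0.4365) + (5.9012) = 7.1074
Denominator Σ(x_t−x̄)² = 54.1089
r_3 = 7.1074 / 54.1089 = 0.131

0.131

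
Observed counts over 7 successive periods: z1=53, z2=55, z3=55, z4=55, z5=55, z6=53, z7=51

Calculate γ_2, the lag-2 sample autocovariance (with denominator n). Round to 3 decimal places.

Mean z̄ = (53 + 55 + 55 + 55 + 55 + 53 + 51)/7 = 53.8571
Σ_{t=1}^{5}(z_t−z̄)(z_{t+2}−z̄) = -2.6122
γ_2 = -2.6122 / 7 = -0.373

-0.373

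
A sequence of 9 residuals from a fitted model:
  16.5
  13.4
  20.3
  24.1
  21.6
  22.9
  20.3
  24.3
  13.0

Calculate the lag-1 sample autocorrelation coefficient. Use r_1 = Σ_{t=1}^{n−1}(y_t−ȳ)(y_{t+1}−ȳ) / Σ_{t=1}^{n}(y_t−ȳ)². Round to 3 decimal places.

Mean ȳ = (16.5 + 13.4 + 20.3 + 24.1 + 21.6 + 22.9 + 20.3 + 24.3 + 13.0)/9 = 19.6000
Numerator Σ_{t=1}^{8}(y_t−ȳ)(y_{t+1}−ȳ) = 8.2100
Denominator Σ(y_t−ȳ)² = 149.8200
r_1 = 8.2100 / 149.8200 = 0.055

0.055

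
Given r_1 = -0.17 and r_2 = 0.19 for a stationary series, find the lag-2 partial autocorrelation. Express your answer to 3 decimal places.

0.166

φ_{22} = (r_2 − r_1²) / (1 − r_1²)
r_1² = (-0.17)² = 0.0289
Numerator = 0.19 − 0.0289 = 0.1611; denominator = 1 − 0.0289 = 0.9711
φ_{22} = 0.1611 / 0.9711 = 0.166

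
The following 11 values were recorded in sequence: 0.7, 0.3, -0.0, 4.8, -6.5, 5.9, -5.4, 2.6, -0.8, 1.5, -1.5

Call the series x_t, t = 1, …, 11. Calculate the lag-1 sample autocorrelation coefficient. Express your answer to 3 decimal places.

-0.856

Mean x̄ = (0.7 + 0.3 − 0.0 + 4.8 − 6.5 + 5.9 − 5.4 + 2.6 − 0.8 + 1.5 − 1.5)/11 = 0.1455
Numerator Σ_{t=1}^{10}(x_t−x̄)(x_{t+1}−x̄) = -121.1402
Denominator Σ(x_t−x̄)² = 141.5073
r_1 = -121.1402 / 141.5073 = -0.856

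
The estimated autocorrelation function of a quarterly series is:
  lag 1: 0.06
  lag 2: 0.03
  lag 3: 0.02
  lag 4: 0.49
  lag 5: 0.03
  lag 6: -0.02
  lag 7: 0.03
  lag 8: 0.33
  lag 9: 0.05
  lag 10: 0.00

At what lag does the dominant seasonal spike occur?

The largest autocorrelation is r_4 = 0.49, with a weaker echo at lag 8 (0.33); the remaining lags stay at or below 0.06.
The dominant spike at lag 4 indicates a seasonal period of 4.

4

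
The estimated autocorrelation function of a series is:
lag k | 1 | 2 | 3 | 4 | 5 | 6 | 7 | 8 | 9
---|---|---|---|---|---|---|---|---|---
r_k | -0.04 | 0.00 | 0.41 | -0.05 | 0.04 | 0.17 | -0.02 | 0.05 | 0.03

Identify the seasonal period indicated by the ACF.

The largest autocorrelation is r_3 = 0.41, with a weaker echo at lag 6 (0.17); the remaining lags stay at or below 0.05.
The dominant spike at lag 3 indicates a seasonal period of 3.

3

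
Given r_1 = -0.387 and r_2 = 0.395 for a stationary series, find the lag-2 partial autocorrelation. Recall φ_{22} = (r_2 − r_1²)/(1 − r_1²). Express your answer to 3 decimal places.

0.288

φ_{22} = (r_2 − r_1²) / (1 − r_1²)
r_1² = (-0.387)² = 0.149769
Numerator = 0.395 − 0.1498 = 0.2452; denominator = 1 − 0.1498 = 0.8502
φ_{22} = 0.2452 / 0.8502 = 0.288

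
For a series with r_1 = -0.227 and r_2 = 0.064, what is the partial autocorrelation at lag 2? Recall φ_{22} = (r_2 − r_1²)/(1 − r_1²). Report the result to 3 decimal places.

0.013

φ_{22} = (r_2 − r_1²) / (1 − r_1²)
r_1² = (-0.227)² = 0.051529
Numerator = 0.064 − 0.0515 = 0.0125; denominator = 1 − 0.0515 = 0.9485
φ_{22} = 0.0125 / 0.9485 = 0.013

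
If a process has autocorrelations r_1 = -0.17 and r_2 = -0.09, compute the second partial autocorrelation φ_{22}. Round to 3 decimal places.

φ_{22} = (r_2 − r_1²) / (1 − r_1²)
r_1² = (-0.17)² = 0.0289
Numerator = -0.09 − 0.0289 = -0.1189; denominator = 1 − 0.0289 = 0.9711
φ_{22} = -0.1189 / 0.9711 = -0.122

-0.122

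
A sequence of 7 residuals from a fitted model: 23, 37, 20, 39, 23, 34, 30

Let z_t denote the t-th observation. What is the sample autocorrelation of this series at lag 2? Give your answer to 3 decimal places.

Mean z̄ = (23 + 37 + 20 + 39 + 23 + 34 + 30)/7 = 29.4286
Deviations from mean: -6.4286, 7.5714, -9.4286, 9.5714, -6.4286, 4.5714, 0.5714
Numerator Σ_{t=1}^{5}(z_t−z̄)(z_{t+2}−z̄) = 233.7755
Denominator Σ(z_t−z̄)² = 341.7143
r_2 = 233.7755 / 341.7143 = 0.684

0.684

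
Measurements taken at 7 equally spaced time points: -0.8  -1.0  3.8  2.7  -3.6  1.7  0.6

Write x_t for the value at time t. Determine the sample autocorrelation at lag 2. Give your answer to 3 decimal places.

Mean x̄ = (-0.8 − 1.0 + 3.8 + 2.7 − 3.6 + 1.7 + 0.6)/7 = 0.4857
Deviations from mean: -1.2857, -1.4857, 3.3143, 2.2143, -4.0857, 1.2143, 0.1143
Σ(x_t−x̄)(x_{t+2}−x̄) = (-4.2612) + (-3.2898) + (-13.5412) + (2.6888) + (-0.4669) = -18.8704
Denominator Σ(x_t−x̄)² = 37.9286
r_2 = -18.8704 / 37.9286 = -0.498

-0.498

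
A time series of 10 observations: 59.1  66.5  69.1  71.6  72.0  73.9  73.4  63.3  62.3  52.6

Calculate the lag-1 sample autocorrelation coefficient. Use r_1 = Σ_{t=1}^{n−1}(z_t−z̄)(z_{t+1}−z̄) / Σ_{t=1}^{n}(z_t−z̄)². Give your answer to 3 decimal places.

0.420

Mean z̄ = (59.1 + 66.5 + 69.1 + 71.6 + 72.0 + 73.9 + 73.4 + 63.3 + 62.3 + 52.6)/10 = 66.3800
Numerator Σ_{t=1}^{9}(z_t−z̄)(z_{t+1}−z̄) = 185.2076
Denominator Σ(z_t−z̄)² = 441.0960
r_1 = 185.2076 / 441.0960 = 0.420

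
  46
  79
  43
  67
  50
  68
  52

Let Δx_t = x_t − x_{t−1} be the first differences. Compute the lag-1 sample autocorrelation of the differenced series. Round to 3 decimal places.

First differences Δx: 33, -36, 24, -17, 18, -16
Mean of differences = 1.0000
Numerator Σ(Δx_t−Δx̄)(Δx_{t+1}−Δx̄) = -3044.0000
Denominator Σ(Δx_t−Δx̄)² = 3824.0000
r_1(Δx) = -3044.0000 / 3824.0000 = -0.796

-0.796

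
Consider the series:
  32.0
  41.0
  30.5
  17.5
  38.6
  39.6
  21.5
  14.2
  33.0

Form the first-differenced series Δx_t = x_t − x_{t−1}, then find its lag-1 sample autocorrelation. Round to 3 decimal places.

-0.150

First differences Δx: 9.0, -10.5, -13.0, 21.1, 1.0, -18.1, -7.3, 18.8
Mean of differences = 0.1250
Numerator Σ(Δx_t−Δx̄)(Δx_{t+1}−Δx̄) = -231.0756
Denominator Σ(Δx_t−Δx̄)² = 1540.6750
r_1(Δx) = -231.0756 / 1540.6750 = -0.150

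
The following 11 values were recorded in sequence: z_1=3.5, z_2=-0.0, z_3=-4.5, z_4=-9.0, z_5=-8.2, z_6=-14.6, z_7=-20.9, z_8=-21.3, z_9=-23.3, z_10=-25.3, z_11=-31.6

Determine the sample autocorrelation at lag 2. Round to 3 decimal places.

Mean z̄ = (3.5 − 0.0 − 4.5 − 9.0 − 8.2 − 14.6 − 20.9 − 21.3 − 23.3 − 25.3 − 31.6)/11 = -14.1091
Numerator Σ_{t=1}^{9}(z_t−z̄)(z_{t+2}−z̄) = 562.6117
Denominator Σ(z_t−z̄)² = 1276.2091
r_2 = 562.6117 / 1276.2091 = 0.441

0.441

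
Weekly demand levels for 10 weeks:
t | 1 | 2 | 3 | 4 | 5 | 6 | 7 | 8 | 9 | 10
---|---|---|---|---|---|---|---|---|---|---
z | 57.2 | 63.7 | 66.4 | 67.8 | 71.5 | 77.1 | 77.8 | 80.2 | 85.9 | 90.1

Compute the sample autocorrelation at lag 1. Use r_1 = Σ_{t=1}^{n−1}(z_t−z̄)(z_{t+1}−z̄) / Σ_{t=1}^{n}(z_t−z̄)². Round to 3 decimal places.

Mean z̄ = (57.2 + 63.7 + 66.4 + 67.8 + 71.5 + 77.1 + 77.8 + 80.2 + 85.9 + 90.1)/10 = 73.7700
Numerator Σ_{t=1}^{9}(z_t−z̄)(z_{t+1}−z̄) = 606.4791
Denominator Σ(z_t−z̄)² = 953.5610
r_1 = 606.4791 / 953.5610 = 0.636

0.636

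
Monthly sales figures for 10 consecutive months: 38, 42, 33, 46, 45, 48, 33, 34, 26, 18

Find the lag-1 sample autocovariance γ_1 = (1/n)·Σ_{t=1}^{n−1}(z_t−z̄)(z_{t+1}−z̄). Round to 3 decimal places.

32.621

Mean z̄ = (38 + 42 + 33 + 46 + 45 + 48 + 33 + 34 + 26 + 18)/10 = 36.3000
Σ_{t=1}^{9}(z_t−z̄)(z_{t+1}−z̄) = 326.2100
γ_1 = 326.2100 / 10 = 32.621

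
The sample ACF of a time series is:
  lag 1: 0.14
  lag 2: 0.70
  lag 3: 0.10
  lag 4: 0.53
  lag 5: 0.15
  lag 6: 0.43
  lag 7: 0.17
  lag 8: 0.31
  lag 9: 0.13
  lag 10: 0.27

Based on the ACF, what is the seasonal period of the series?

The largest autocorrelation is r_2 = 0.70, with weaker echoes at lags 4 (0.53), 6 (0.43), 8 (0.31) and 10 (0.27); the remaining lags stay at or below 0.17.
The dominant spike at lag 2 indicates a seasonal period of 2.

2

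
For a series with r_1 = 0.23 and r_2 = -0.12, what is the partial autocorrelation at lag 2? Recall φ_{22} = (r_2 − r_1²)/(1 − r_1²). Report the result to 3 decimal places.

-0.183

φ_{22} = (r_2 − r_1²) / (1 − r_1²)
r_1² = (0.23)² = 0.0529
Numerator = -0.12 − 0.0529 = -0.1729; denominator = 1 − 0.0529 = 0.9471
φ_{22} = -0.1729 / 0.9471 = -0.183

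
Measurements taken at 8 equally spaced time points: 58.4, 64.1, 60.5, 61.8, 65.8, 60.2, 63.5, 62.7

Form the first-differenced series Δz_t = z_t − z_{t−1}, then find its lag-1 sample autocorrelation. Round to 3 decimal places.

-0.614

First differences Δz: 5.7, -3.6, 1.3, 4.0, -5.6, 3.3, -0.8
Mean of differences = 0.6143
Numerator Σ(Δz_t−Δz̄)(Δz_{t+1}−Δz̄) = -63.5288
Denominator Σ(Δz_t−Δz̄)² = 103.3886
r_1(Δz) = -63.5288 / 103.3886 = -0.614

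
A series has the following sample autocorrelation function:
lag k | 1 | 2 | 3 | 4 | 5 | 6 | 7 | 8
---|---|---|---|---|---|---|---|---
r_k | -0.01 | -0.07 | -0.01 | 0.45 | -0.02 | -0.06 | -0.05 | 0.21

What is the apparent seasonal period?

4

The largest autocorrelation is r_4 = 0.45, with a weaker echo at lag 8 (0.21); the remaining lags stay at or below -0.01.
The dominant spike at lag 4 indicates a seasonal period of 4.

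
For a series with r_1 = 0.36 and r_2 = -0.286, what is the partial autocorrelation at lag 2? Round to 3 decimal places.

-0.477

φ_{22} = (r_2 − r_1²) / (1 − r_1²)
r_1² = (0.36)² = 0.1296
Numerator = -0.286 − 0.1296 = -0.4156; denominator = 1 − 0.1296 = 0.8704
φ_{22} = -0.4156 / 0.8704 = -0.477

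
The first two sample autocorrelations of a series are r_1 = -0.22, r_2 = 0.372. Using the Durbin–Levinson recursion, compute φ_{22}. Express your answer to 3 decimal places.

0.340

φ_{22} = (r_2 − r_1²) / (1 − r_1²)
r_1² = (-0.22)² = 0.0484
Numerator = 0.372 − 0.0484 = 0.3236; denominator = 1 − 0.0484 = 0.9516
φ_{22} = 0.3236 / 0.9516 = 0.340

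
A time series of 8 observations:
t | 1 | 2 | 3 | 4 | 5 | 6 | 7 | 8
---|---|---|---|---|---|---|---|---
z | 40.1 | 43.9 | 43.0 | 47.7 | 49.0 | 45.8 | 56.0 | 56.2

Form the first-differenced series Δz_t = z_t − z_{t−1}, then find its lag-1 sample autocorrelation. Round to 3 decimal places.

-0.597

First differences Δz: 3.8, -0.9, 4.7, 1.3, -3.2, 10.2, 0.2
Mean of differences = 2.3000
Numerator Σ(Δz_t−Δz̄)(Δz_{t+1}−Δz̄) = -69.4200
Denominator Σ(Δz_t−Δz̄)² = 116.3200
r_1(Δz) = -69.4200 / 116.3200 = -0.597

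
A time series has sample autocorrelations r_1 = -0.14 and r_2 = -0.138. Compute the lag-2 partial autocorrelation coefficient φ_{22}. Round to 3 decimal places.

φ_{22} = (r_2 − r_1²) / (1 − r_1²)
r_1² = (-0.14)² = 0.0196
Numerator = -0.138 − 0.0196 = -0.1576; denominator = 1 − 0.0196 = 0.9804
φ_{22} = -0.1576 / 0.9804 = -0.161

-0.161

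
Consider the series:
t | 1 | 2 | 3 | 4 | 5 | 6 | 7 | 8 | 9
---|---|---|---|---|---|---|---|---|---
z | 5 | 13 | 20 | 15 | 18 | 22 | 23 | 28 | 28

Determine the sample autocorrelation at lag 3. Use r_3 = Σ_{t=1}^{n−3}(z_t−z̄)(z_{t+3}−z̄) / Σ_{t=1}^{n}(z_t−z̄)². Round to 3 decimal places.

Mean z̄ = (5 + 13 + 20 + 15 + 18 + 22 + 23 + 28 + 28)/9 = 19.1111
Numerator Σ_{t=1}^{6}(z_t−z̄)(z_{t+3}−z̄) = 67.1852
Denominator Σ(z_t−z̄)² = 436.8889
r_3 = 67.1852 / 436.8889 = 0.154

0.154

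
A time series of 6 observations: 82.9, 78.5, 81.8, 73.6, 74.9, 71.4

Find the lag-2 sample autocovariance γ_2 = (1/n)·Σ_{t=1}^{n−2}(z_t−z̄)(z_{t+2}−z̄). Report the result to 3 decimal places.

Mean z̄ = (82.9 + 78.5 + 81.8 + 73.6 + 74.9 + 71.4)/6 = 77.1833
Σ_{t=1}^{4}(z_t−z̄)(z_{t+2}−z̄) = 31.8561
γ_2 = 31.8561 / 6 = 5.309

5.309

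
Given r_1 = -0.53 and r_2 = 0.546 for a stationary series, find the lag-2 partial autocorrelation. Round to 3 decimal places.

φ_{22} = (r_2 − r_1²) / (1 − r_1²)
r_1² = (-0.53)² = 0.2809
Numerator = 0.546 − 0.2809 = 0.2651; denominator = 1 − 0.2809 = 0.7191
φ_{22} = 0.2651 / 0.7191 = 0.369

0.369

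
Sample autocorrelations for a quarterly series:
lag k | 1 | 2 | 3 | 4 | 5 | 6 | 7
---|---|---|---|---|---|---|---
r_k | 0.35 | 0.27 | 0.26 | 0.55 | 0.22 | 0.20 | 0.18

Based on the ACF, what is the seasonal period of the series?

The largest autocorrelation is r_4 = 0.55; the remaining lags stay at or below 0.35. The elevated value at lag 1 (0.35), dropping to 0.27 at lag 2, reflects decaying short-term dependence rather than seasonality.
The dominant spike at lag 4 indicates a seasonal period of 4.

4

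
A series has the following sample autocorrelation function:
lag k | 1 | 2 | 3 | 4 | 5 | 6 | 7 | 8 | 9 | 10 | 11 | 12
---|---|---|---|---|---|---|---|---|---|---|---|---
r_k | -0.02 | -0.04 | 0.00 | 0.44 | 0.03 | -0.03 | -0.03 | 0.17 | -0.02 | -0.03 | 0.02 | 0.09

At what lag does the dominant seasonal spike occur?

4

The largest autocorrelation is r_4 = 0.44, with a weaker echo at lag 8 (0.17); the remaining lags stay at or below 0.09.
The dominant spike at lag 4 indicates a seasonal period of 4.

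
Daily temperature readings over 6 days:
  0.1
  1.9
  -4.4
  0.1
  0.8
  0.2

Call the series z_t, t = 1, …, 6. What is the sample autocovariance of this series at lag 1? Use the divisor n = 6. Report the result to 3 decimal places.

-1.461

Mean z̄ = (0.1 + 1.9 − 4.4 + 0.1 + 0.8 + 0.2)/6 = -0.2167
Σ_{t=1}^{5}(z_t−z̄)(z_{t+1}−z̄) = -8.7636
γ_1 = -8.7636 / 6 = -1.461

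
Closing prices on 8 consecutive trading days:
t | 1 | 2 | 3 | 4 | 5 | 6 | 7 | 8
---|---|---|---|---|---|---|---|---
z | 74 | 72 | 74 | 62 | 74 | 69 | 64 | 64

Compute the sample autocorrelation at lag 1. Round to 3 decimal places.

Mean z̄ = (74 + 72 + 74 + 62 + 74 + 69 + 64 + 64)/8 = 69.1250
Deviations from mean: 4.8750, 2.8750, 4.8750, -7.1250, 4.8750, -0.1250, -5.1250, -5.1250
Numerator Σ_{t=1}^{7}(z_t−z̄)(z_{t+1}−z̄) = -15.1406
Denominator Σ(z_t−z̄)² = 182.8750
r_1 = -15.1406 / 182.8750 = -0.083

-0.083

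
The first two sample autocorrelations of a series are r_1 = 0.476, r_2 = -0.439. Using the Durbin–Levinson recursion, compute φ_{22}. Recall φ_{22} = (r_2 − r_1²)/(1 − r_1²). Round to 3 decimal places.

φ_{22} = (r_2 − r_1²) / (1 − r_1²)
r_1² = (0.476)² = 0.226576
Numerator = -0.439 − 0.2266 = -0.6656; denominator = 1 − 0.2266 = 0.7734
φ_{22} = -0.6656 / 0.7734 = -0.861

-0.861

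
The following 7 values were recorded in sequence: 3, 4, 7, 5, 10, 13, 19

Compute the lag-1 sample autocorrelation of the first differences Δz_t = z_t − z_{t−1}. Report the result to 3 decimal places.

-0.269

First differences Δz: 1, 3, -2, 5, 3, 6
Mean of differences = 2.6667
Numerator Σ(Δz_t−Δz̄)(Δz_{t+1}−Δz̄) = -11.1111
Denominator Σ(Δz_t−Δz̄)² = 41.3333
r_1(Δz) = -11.1111 / 41.3333 = -0.269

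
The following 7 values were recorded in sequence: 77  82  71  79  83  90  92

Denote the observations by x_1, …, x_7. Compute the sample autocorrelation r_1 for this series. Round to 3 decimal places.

Mean x̄ = (77 + 82 + 71 + 79 + 83 + 90 + 92)/7 = 82.0000
Deviations from mean: -5.0000, 0.0000, -11.0000, -3.0000, 1.0000, 8.0000, 10.0000
Numerator Σ_{t=1}^{6}(x_t−x̄)(x_{t+1}−x̄) = 118.0000
Denominator Σ(x_t−x̄)² = 320.0000
r_1 = 118.0000 / 320.0000 = 0.369

0.369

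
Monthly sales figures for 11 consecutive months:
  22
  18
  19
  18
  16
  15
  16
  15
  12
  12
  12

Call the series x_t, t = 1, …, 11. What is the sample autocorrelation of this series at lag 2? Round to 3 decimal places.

0.397

Mean x̄ = (22 + 18 + 19 + 18 + 16 + 15 + 16 + 15 + 12 + 12 + 12)/11 = 15.9091
Numerator Σ_{t=1}^{9}(x_t−x̄)(x_{t+2}−x̄) = 40.8926
Denominator Σ(x_t−x̄)² = 102.9091
r_2 = 40.8926 / 102.9091 = 0.397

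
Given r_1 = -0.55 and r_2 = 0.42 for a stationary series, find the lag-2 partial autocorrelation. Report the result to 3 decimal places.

0.168

φ_{22} = (r_2 − r_1²) / (1 − r_1²)
r_1² = (-0.55)² = 0.3025
Numerator = 0.42 − 0.3025 = 0.1175; denominator = 1 − 0.3025 = 0.6975
φ_{22} = 0.1175 / 0.6975 = 0.168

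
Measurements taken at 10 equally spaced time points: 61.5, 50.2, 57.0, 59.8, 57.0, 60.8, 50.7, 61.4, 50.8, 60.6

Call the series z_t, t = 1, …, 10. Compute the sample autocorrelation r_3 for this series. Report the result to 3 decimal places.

-0.257

Mean z̄ = (61.5 + 50.2 + 57.0 + 59.8 + 57.0 + 60.8 + 50.7 + 61.4 + 50.8 + 60.6)/10 = 56.9800
Σ(z_t−z̄)(z_{t+3}−z̄) = (12.7464) + (-0.1356) + (0.0764) + (-17.7096) + (0.0884) + (-23.6076) + (-22.7336) = -51.2752
Denominator Σ(z_t−z̄)² = 199.2160
r_3 = -51.2752 / 199.2160 = -0.257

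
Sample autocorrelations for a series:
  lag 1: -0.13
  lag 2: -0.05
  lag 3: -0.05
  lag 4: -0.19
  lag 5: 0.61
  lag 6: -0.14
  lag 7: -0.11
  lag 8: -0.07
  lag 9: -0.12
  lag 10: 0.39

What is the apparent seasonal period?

The largest autocorrelation is r_5 = 0.61, with a weaker echo at lag 10 (0.39); the remaining lags stay at or below -0.05.
The dominant spike at lag 5 indicates a seasonal period of 5.

5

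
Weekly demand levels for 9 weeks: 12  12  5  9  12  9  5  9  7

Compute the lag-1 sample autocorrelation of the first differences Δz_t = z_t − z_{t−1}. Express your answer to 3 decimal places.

First differences Δz: 0, -7, 4, 3, -3, -4, 4, -2
Mean of differences = -0.6250
Numerator Σ(Δz_t−Δz̄)(Δz_{t+1}−Δz̄) = -39.2656
Denominator Σ(Δz_t−Δz̄)² = 115.8750
r_1(Δz) = -39.2656 / 115.8750 = -0.339

-0.339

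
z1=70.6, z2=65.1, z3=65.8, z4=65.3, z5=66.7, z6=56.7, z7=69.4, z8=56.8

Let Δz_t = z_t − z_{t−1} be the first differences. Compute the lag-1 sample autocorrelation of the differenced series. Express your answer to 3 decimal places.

First differences Δz: -5.5, 0.7, -0.5, 1.4, -10.0, 12.7, -12.6
Mean of differences = -1.9714
Numerator Σ(Δz_t−Δz̄)(Δz_{t+1}−Δz̄) = -301.3294
Denominator Σ(Δz_t−Δz̄)² = 425.7943
r_1(Δz) = -301.3294 / 425.7943 = -0.708

-0.708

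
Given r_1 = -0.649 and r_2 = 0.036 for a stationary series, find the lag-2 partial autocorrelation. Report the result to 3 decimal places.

φ_{22} = (r_2 − r_1²) / (1 − r_1²)
r_1² = (-0.649)² = 0.421201
Numerator = 0.036 − 0.4212 = -0.3852; denominator = 1 − 0.4212 = 0.5788
φ_{22} = -0.3852 / 0.5788 = -0.666

-0.666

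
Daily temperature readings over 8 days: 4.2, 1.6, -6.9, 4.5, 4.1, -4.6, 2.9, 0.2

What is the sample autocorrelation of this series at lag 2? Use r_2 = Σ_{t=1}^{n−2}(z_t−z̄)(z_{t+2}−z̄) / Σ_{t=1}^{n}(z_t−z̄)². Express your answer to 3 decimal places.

-0.452

Mean z̄ = (4.2 + 1.6 − 6.9 + 4.5 + 4.1 − 4.6 + 2.9 + 0.2)/8 = 0.7500
Deviations from mean: 3.4500, 0.8500, -7.6500, 3.7500, 3.3500, -5.3500, 2.1500, -0.5500
Numerator Σ_{t=1}^{6}(z_t−z̄)(z_{t+2}−z̄) = -58.7500
Denominator Σ(z_t−z̄)² = 129.9800
r_2 = -58.7500 / 129.9800 = -0.452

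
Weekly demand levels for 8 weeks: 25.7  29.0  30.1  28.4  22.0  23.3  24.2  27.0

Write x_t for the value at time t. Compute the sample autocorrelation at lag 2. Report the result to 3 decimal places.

-0.212

Mean x̄ = (25.7 + 29.0 + 30.1 + 28.4 + 22.0 + 23.3 + 24.2 + 27.0)/8 = 26.2125
Deviations from mean: -0.5125, 2.7875, 3.8875, 2.1875, -4.2125, -2.9125, -2.0125, 0.7875
Σ(x_t−x̄)(x_{t+2}−x̄) = (-1.9923) + (6.0977) + (-16.3761) + (-6.3711) + (8.4777) + (-2.2936) = -12.4578
Denominator Σ(x_t−x̄)² = 58.8288
r_2 = -12.4578 / 58.8288 = -0.212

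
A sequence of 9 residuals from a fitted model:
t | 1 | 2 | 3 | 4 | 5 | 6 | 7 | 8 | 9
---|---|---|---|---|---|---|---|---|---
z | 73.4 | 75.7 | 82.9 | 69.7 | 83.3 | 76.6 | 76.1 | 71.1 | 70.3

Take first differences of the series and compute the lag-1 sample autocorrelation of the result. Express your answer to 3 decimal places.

-0.702

First differences Δz: 2.3, 7.2, -13.2, 13.6, -6.7, -0.5, -5.0, -0.8
Mean of differences = -0.3875
Numerator Σ(Δz_t−Δz̄)(Δz_{t+1}−Δz̄) = -341.2027
Denominator Σ(Δz_t−Δz̄)² = 485.9088
r_1(Δz) = -341.2027 / 485.9088 = -0.702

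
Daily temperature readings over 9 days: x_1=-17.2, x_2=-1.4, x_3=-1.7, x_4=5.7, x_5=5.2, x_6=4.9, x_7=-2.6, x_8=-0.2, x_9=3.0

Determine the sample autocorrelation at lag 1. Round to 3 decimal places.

Mean x̄ = (-17.2 − 1.4 − 1.7 + 5.7 + 5.2 + 4.9 − 2.6 − 0.2 + 3.0)/9 = -0.4778
Numerator Σ_{t=1}^{8}(x_t−x̄)(x_{t+1}−x̄) = 63.5717
Denominator Σ(x_t−x̄)² = 397.9756
r_1 = 63.5717 / 397.9756 = 0.160

0.160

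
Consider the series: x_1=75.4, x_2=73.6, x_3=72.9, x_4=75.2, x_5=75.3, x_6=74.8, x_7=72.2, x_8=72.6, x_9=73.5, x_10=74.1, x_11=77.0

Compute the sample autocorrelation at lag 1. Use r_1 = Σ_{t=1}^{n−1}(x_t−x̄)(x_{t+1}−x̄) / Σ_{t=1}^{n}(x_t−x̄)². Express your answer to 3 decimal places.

Mean x̄ = (75.4 + 73.6 + 72.9 + 75.2 + 75.3 + 74.8 + 72.2 + 72.6 + 73.5 + 74.1 + 77.0)/11 = 74.2364
Numerator Σ_{t=1}^{10}(x_t−x̄)(x_{t+1}−x̄) = 3.5596
Denominator Σ(x_t−x̄)² = 20.9455
r_1 = 3.5596 / 20.9455 = 0.170

0.170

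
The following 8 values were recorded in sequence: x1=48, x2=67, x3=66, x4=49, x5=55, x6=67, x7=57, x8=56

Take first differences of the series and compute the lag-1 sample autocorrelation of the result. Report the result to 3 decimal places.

-0.143

First differences Δx: 19, -1, -17, 6, 12, -10, -1
Mean of differences = 1.1429
Numerator Σ(Δx_t−Δx̄)(Δx_{t+1}−Δx̄) = -131.8776
Denominator Σ(Δx_t−Δx̄)² = 922.8571
r_1(Δx) = -131.8776 / 922.8571 = -0.143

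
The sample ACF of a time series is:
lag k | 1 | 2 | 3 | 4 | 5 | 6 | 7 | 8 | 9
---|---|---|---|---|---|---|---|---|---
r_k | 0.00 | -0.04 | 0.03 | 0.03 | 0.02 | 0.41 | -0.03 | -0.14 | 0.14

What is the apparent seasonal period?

6

The largest autocorrelation is r_6 = 0.41; the remaining lags stay at or below 0.14.
The dominant spike at lag 6 indicates a seasonal period of 6.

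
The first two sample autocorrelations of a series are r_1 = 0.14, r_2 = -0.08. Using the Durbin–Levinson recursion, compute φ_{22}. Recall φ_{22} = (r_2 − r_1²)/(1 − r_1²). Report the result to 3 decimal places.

-0.102

φ_{22} = (r_2 − r_1²) / (1 − r_1²)
r_1² = (0.14)² = 0.0196
Numerator = -0.08 − 0.0196 = -0.0996; denominator = 1 − 0.0196 = 0.9804
φ_{22} = -0.0996 / 0.9804 = -0.102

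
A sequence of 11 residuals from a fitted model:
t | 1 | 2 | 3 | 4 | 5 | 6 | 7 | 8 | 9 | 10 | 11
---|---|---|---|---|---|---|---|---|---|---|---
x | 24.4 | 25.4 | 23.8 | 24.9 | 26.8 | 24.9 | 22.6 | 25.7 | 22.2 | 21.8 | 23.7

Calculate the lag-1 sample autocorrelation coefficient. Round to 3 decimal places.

Mean x̄ = (24.4 + 25.4 + 23.8 + 24.9 + 26.8 + 24.9 + 22.6 + 25.7 + 22.2 + 21.8 + 23.7)/11 = 24.2000
Numerator Σ_{t=1}^{10}(x_t−x̄)(x_{t+1}−x̄) = 2.6000
Denominator Σ(x_t−x̄)² = 24.2000
r_1 = 2.6000 / 24.2000 = 0.107

0.107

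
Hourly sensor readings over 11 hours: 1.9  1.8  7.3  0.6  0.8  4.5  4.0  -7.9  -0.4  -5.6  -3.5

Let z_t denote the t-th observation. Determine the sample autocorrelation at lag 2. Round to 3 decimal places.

Mean z̄ = (1.9 + 1.8 + 7.3 + 0.6 + 0.8 + 4.5 + 4.0 − 7.9 − 0.4 − 5.6 − 3.5)/11 = 0.3182
Numerator Σ_{t=1}^{9}(z_t−z̄)(z_{t+2}−z̄) = 32.1457
Denominator Σ(z_t−z̄)² = 202.4564
r_2 = 32.1457 / 202.4564 = 0.159

0.159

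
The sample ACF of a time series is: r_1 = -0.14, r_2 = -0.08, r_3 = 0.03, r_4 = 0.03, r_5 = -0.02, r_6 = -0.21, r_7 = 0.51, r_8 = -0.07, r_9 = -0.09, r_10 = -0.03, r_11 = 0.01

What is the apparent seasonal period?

The largest autocorrelation is r_7 = 0.51; the remaining lags stay at or below 0.03.
The dominant spike at lag 7 indicates a seasonal period of 7.

7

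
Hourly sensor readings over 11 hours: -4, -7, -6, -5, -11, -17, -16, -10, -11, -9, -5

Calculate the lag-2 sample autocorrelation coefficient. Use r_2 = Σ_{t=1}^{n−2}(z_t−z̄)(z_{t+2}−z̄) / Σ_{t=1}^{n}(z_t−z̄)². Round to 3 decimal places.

Mean z̄ = (-4 − 7 − 6 − 5 − 11 − 17 − 16 − 10 − 11 − 9 − 5)/11 = -9.1818
Numerator Σ_{t=1}^{9}(z_t−z̄)(z_{t+2}−z̄) = 10.5702
Denominator Σ(z_t−z̄)² = 191.6364
r_2 = 10.5702 / 191.6364 = 0.055

0.055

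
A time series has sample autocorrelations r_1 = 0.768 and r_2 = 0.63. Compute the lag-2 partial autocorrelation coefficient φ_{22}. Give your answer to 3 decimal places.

0.098

φ_{22} = (r_2 − r_1²) / (1 − r_1²)
r_1² = (0.768)² = 0.589824
Numerator = 0.63 − 0.5898 = 0.0402; denominator = 1 − 0.5898 = 0.4102
φ_{22} = 0.0402 / 0.4102 = 0.098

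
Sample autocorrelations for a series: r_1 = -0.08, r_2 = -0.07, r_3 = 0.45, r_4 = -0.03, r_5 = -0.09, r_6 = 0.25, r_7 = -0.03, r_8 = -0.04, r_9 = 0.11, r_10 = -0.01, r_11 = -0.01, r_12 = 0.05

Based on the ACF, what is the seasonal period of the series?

The largest autocorrelation is r_3 = 0.45, with a weaker echo at lag 6 (0.25); the remaining lags stay at or below 0.11.
The dominant spike at lag 3 indicates a seasonal period of 3.

3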